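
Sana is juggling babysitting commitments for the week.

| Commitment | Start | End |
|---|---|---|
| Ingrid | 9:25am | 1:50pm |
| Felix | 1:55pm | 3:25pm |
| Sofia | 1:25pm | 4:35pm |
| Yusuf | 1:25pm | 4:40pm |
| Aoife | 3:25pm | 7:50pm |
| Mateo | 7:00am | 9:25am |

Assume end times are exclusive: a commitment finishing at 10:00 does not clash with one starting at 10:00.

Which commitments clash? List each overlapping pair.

Sorted by start: Mateo, Ingrid, Yusuf, Sofia, Felix, Aoife.
Ingrid starts exactly when Mateo ends (back-to-back, no overlap), so nothing later overlaps Mateo either.
Yusuf starts before Ingrid ends → Ingrid and Yusuf overlap.
Sofia starts before Ingrid ends → Ingrid and Sofia overlap.
Felix starts after Ingrid ends, so nothing later overlaps Ingrid either.
Sofia starts before Yusuf ends → Yusuf and Sofia overlap.
Felix starts before Yusuf ends → Yusuf and Felix overlap.
Aoife starts before Yusuf ends → Yusuf and Aoife overlap.
Felix starts before Sofia ends → Sofia and Felix overlap.
Aoife starts before Sofia ends → Sofia and Aoife overlap.
Aoife starts exactly when Felix ends (back-to-back, no overlap).

Aoife & Sofia, Aoife & Yusuf, Felix & Sofia, Felix & Yusuf, Ingrid & Sofia, Ingrid & Yusuf, Sofia & Yusuf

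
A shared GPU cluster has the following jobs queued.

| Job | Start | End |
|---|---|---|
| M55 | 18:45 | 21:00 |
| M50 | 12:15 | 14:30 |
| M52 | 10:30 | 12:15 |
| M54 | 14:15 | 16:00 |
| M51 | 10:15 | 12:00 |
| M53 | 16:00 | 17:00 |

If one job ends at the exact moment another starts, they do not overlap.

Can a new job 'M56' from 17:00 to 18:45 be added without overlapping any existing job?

M51: ends 12:00 at or before M56 starts 17:00 → clear.
M52: ends 12:15 at or before M56 starts 17:00 → clear.
M50: ends 14:30 at or before M56 starts 17:00 → clear.
M54: ends 16:00 at or before M56 starts 17:00 → clear.
M53: ends 17:00 at or before M56 starts 17:00 → clear.
M55: starts 18:45 at or after M56 ends 18:45 → clear.

Yes — the slot is free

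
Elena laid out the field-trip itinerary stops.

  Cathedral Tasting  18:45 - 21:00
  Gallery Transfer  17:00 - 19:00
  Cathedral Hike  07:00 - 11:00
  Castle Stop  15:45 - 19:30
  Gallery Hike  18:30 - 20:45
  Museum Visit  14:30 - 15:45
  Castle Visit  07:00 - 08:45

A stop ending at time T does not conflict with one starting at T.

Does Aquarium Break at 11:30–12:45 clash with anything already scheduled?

No — it doesn't clash with anything

Castle Visit: ends 08:45 at or before Aquarium Break starts 11:30 → clear.
Cathedral Hike: ends 11:00 at or before Aquarium Break starts 11:30 → clear.
Museum Visit: starts 14:30 at or after Aquarium Break ends 12:45 → clear.
Castle Stop: starts 15:45 at or after Aquarium Break ends 12:45 → clear.
Gallery Transfer: starts 17:00 at or after Aquarium Break ends 12:45 → clear.
Gallery Hike: starts 18:30 at or after Aquarium Break ends 12:45 → clear.
Cathedral Tasting: starts 18:45 at or after Aquarium Break ends 12:45 → clear.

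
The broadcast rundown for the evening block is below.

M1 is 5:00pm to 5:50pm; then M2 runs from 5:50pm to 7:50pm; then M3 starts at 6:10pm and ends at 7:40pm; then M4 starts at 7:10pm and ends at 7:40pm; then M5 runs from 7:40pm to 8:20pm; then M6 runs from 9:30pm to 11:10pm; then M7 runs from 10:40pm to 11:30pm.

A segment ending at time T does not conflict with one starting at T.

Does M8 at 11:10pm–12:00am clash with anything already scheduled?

M1: ends 5:50pm at or before M8 starts 11:10pm → clear.
M2: ends 7:50pm at or before M8 starts 11:10pm → clear.
M3: ends 7:40pm at or before M8 starts 11:10pm → clear.
M4: ends 7:40pm at or before M8 starts 11:10pm → clear.
M5: ends 8:20pm at or before M8 starts 11:10pm → clear.
M6: ends 11:10pm at or before M8 starts 11:10pm → clear.
M7: starts 10:40pm before M8 ends 12:00am, and ends 11:30pm after M8 starts 11:10pm → overlap.
M8 overlaps M7.

Yes — it overlaps M7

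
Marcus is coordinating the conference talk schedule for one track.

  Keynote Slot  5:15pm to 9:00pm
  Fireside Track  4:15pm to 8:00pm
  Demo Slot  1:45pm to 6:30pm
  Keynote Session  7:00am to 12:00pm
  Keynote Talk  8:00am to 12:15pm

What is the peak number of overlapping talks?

Sort all start/end points and keep a running count:
7:00am start Keynote Session → 1
8:00am start Keynote Talk → 2
12:00pm end Keynote Session → 1
12:15pm end Keynote Talk → 0
1:45pm start Demo Slot → 1
4:15pm start Fireside Track → 2
5:15pm start Keynote Slot → 3
6:30pm end Demo Slot → 2
8:00pm end Fireside Track → 1
9:00pm end Keynote Slot → 0
Peak is 3, at 5:15pm (Demo Slot, Fireside Track, Keynote Slot).

3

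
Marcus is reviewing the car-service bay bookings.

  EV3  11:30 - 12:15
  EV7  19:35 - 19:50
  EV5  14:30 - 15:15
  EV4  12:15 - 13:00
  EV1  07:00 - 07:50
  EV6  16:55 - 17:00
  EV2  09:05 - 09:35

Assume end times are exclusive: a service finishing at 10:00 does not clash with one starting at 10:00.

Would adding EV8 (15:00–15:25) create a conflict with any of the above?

Yes — it overlaps EV5

EV1: ends 07:50 at or before EV8 starts 15:00 → clear.
EV2: ends 09:35 at or before EV8 starts 15:00 → clear.
EV3: ends 12:15 at or before EV8 starts 15:00 → clear.
EV4: ends 13:00 at or before EV8 starts 15:00 → clear.
EV5: starts 14:30 before EV8 ends 15:25, and ends 15:15 after EV8 starts 15:00 → overlap.
EV6: starts 16:55 at or after EV8 ends 15:25 → clear.
EV7: starts 19:35 at or after EV8 ends 15:25 → clear.
EV8 overlaps EV5.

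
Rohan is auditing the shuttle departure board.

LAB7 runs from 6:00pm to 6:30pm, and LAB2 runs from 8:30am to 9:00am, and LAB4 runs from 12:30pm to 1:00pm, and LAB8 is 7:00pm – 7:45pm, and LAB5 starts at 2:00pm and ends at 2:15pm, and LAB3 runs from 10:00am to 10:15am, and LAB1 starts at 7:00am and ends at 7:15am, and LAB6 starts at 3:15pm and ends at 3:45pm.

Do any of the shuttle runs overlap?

Sorted by start: LAB1, LAB2, LAB3, LAB4, LAB5, LAB6, LAB7, LAB8.
LAB2 starts after LAB1 ends; LAB1 is clear from here.
LAB3 starts after LAB2 ends; LAB2 is clear from here.
LAB4 starts after LAB3 ends; LAB3 is clear from here.
LAB5 starts after LAB4 ends; LAB4 is clear from here.
LAB6 starts after LAB5 ends; LAB5 is clear from here.
LAB7 starts after LAB6 ends; LAB6 is clear from here.
LAB8 starts after LAB7 ends.
Every pair is clear; the schedule has no overlaps.

No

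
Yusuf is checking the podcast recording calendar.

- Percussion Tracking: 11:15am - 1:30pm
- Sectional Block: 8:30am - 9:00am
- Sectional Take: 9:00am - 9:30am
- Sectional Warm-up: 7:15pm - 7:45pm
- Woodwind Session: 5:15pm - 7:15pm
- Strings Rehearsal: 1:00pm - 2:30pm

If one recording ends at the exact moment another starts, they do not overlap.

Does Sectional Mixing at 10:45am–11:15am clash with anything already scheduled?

Sectional Block: ends 9:00am at or before Sectional Mixing starts 10:45am → clear.
Sectional Take: ends 9:30am at or before Sectional Mixing starts 10:45am → clear.
Percussion Tracking: starts 11:15am at or after Sectional Mixing ends 11:15am → clear.
Strings Rehearsal: starts 1:00pm at or after Sectional Mixing ends 11:15am → clear.
Woodwind Session: starts 5:15pm at or after Sectional Mixing ends 11:15am → clear.
Sectional Warm-up: starts 7:15pm at or after Sectional Mixing ends 11:15am → clear.

No — it doesn't clash with anything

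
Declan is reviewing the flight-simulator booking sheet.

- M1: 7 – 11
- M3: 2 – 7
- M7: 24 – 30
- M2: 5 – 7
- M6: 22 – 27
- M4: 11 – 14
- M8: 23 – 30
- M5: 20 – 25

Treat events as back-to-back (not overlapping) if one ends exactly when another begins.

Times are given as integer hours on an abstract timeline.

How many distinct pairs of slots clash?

7

Sorted by start: M3, M2, M1, M4, M5, M6, M8, M7.
M2 starts before M3 ends → M3 and M2 overlap.
M1 starts exactly when M3 ends (back-to-back, no overlap), so M3 has no further overlaps.
M1 starts exactly when M2 ends (back-to-back, no overlap), so M2 has no further overlaps.
M4 starts exactly when M1 ends (back-to-back, no overlap), so M1 has no further overlaps.
M5 starts after M4 ends, so M4 has no further overlaps.
M6 starts before M5 ends → M5 and M6 overlap.
M8 starts before M5 ends → M5 and M8 overlap.
M7 starts before M5 ends → M5 and M7 overlap.
M8 starts before M6 ends → M6 and M8 overlap.
M7 starts before M6 ends → M6 and M7 overlap.
M7 starts before M8 ends → M8 and M7 overlap.
Overlapping pairs: M2 & M3, M5 & M6, M5 & M7, M5 & M8, M6 & M7, M6 & M8, M7 & M8 — 7 in total.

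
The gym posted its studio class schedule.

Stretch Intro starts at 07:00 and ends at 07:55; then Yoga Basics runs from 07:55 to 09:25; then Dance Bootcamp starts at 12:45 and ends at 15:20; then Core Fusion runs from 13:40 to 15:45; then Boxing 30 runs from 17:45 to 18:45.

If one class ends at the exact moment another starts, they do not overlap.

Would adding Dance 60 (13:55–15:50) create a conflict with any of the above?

Yes — it overlaps Core Fusion, Dance Bootcamp

Stretch Intro: ends 07:55 at or before Dance 60 starts 13:55 → clear.
Yoga Basics: ends 09:25 at or before Dance 60 starts 13:55 → clear.
Dance Bootcamp: starts 12:45 before Dance 60 ends 15:50, and ends 15:20 after Dance 60 starts 13:55 → overlap.
Core Fusion: starts 13:40 before Dance 60 ends 15:50, and ends 15:45 after Dance 60 starts 13:55 → overlap.
Boxing 30: starts 17:45 at or after Dance 60 ends 15:50 → clear.
Dance 60 overlaps Dance Bootcamp, Core Fusion.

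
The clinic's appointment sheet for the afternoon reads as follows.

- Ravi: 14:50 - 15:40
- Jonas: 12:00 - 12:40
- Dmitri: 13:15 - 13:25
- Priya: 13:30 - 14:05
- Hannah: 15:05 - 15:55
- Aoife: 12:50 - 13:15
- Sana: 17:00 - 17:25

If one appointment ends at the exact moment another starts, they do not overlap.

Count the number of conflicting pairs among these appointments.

Check each pair: they overlap iff neither finishes before the other starts.
Sorted by start: Jonas, Aoife, Dmitri, Priya, Ravi, Hannah, Sana.
Aoife starts after Jonas ends; Jonas is clear from here.
Dmitri starts exactly when Aoife ends (back-to-back, no overlap); Aoife is clear from here.
Priya starts after Dmitri ends; Dmitri is clear from here.
Ravi starts after Priya ends; Priya is clear from here.
Hannah starts before Ravi ends → Ravi and Hannah overlap.
Sana starts after Ravi ends.
Sana starts after Hannah ends.
Overlapping pairs: Hannah & Ravi — 1 in total.

1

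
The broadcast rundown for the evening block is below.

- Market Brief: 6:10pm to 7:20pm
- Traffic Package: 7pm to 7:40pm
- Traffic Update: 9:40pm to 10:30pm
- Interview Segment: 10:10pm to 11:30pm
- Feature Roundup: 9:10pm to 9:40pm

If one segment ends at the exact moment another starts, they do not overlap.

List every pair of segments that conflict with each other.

Check each pair: they overlap iff neither finishes before the other starts.
Sorted by start: Market Brief, Traffic Package, Feature Roundup, Traffic Update, Interview Segment.
Traffic Package starts before Market Brief ends → Market Brief and Traffic Package overlap.
Feature Roundup starts after Market Brief ends — done with Market Brief.
Feature Roundup starts after Traffic Package ends — done with Traffic Package.
Traffic Update starts exactly when Feature Roundup ends (back-to-back, no overlap) — done with Feature Roundup.
Interview Segment starts before Traffic Update ends → Traffic Update and Interview Segment overlap.

Interview Segment & Traffic Update, Market Brief & Traffic Package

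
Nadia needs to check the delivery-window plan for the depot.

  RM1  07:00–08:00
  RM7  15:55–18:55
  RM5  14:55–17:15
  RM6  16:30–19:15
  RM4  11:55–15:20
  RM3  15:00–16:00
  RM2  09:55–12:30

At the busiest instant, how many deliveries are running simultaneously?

3

Sort all start/end points and keep a running count:
07:00 start RM1 → 1
08:00 end RM1 → 0
09:55 start RM2 → 1
11:55 start RM4 → 2
12:30 end RM2 → 1
14:55 start RM5 → 2
15:00 start RM3 → 3
15:20 end RM4 → 2
15:55 start RM7 → 3
16:00 end RM3 → 2
16:30 start RM6 → 3
17:15 end RM5 → 2
18:55 end RM7 → 1
19:15 end RM6 → 0
Peak is 3, at 15:00 (RM3, RM4, RM5).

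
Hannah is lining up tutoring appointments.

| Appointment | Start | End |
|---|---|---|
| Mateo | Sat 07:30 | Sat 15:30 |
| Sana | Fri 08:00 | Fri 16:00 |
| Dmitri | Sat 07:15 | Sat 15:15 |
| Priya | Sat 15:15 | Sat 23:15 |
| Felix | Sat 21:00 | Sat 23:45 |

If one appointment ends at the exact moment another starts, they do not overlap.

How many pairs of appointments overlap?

Sorted by start: Sana, Dmitri, Mateo, Priya, Felix.
Dmitri starts after Sana ends, so Sana has no further overlaps.
Mateo starts before Dmitri ends → Dmitri and Mateo overlap.
Priya starts exactly when Dmitri ends (back-to-back, no overlap), so Dmitri has no further overlaps.
Priya starts before Mateo ends → Mateo and Priya overlap.
Felix starts after Mateo ends.
Felix starts before Priya ends → Priya and Felix overlap.
Overlapping pairs: Dmitri & Mateo, Felix & Priya, Mateo & Priya — 3 in total.

3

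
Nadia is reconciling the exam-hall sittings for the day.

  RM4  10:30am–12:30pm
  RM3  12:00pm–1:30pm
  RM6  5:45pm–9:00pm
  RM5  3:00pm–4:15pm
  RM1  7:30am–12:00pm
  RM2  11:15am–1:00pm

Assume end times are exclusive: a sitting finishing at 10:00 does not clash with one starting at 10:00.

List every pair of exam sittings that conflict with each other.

RM1 & RM2, RM1 & RM4, RM2 & RM3, RM2 & RM4, RM3 & RM4

Check each pair: they overlap iff neither finishes before the other starts.
Sorted by start: RM1, RM4, RM2, RM3, RM5, RM6.
RM4 starts before RM1 ends → RM1 and RM4 overlap.
RM2 starts before RM1 ends → RM1 and RM2 overlap.
RM3 starts exactly when RM1 ends (back-to-back, no overlap) — done with RM1.
RM2 starts before RM4 ends → RM4 and RM2 overlap.
RM3 starts before RM4 ends → RM4 and RM3 overlap.
RM5 starts after RM4 ends — done with RM4.
RM3 starts before RM2 ends → RM2 and RM3 overlap.
RM5 starts after RM2 ends — done with RM2.
RM5 starts after RM3 ends — done with RM3.
RM6 starts after RM5 ends.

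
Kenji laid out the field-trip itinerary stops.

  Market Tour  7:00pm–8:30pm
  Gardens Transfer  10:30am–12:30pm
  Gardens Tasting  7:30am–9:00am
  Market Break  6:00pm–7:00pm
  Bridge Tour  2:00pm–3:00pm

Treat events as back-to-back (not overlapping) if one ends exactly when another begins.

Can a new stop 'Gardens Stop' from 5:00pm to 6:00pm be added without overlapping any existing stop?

Yes — the slot is free

Gardens Tasting: ends 9:00am at or before Gardens Stop starts 5:00pm → clear.
Gardens Transfer: ends 12:30pm at or before Gardens Stop starts 5:00pm → clear.
Bridge Tour: ends 3:00pm at or before Gardens Stop starts 5:00pm → clear.
Market Break: starts 6:00pm at or after Gardens Stop ends 6:00pm → clear.
Market Tour: starts 7:00pm at or after Gardens Stop ends 6:00pm → clear.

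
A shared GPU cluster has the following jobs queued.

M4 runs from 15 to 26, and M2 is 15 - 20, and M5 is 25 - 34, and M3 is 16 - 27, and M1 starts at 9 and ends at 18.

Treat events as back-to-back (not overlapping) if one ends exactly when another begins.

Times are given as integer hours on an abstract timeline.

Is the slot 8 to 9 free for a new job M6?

M1: starts 9 at or after M6 ends 9 → clear.
M2: starts 15 at or after M6 ends 9 → clear.
M4: starts 15 at or after M6 ends 9 → clear.
M3: starts 16 at or after M6 ends 9 → clear.
M5: starts 25 at or after M6 ends 9 → clear.

Yes — the slot is free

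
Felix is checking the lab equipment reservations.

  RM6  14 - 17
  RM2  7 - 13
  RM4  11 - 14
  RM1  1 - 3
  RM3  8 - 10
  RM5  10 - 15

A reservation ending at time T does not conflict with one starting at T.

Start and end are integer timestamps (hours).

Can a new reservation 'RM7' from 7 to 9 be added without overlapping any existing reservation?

RM1: ends 3 at or before RM7 starts 7 → clear.
RM2: starts 7 before RM7 ends 9, and ends 13 after RM7 starts 7 → overlap.
RM3: starts 8 before RM7 ends 9, and ends 10 after RM7 starts 7 → overlap.
RM5: starts 10 at or after RM7 ends 9 → clear.
RM4: starts 11 at or after RM7 ends 9 → clear.
RM6: starts 14 at or after RM7 ends 9 → clear.
RM7 overlaps RM2, RM3.

No — it overlaps RM2, RM3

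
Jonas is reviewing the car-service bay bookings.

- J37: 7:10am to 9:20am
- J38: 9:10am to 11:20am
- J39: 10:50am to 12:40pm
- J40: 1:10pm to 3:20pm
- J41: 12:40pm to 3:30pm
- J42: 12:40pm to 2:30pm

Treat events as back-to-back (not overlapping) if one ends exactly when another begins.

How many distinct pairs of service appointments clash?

Sorted by start: J37, J38, J39, J41, J42, J40.
J38 starts before J37 ends → J37 and J38 overlap.
J39 starts after J37 ends, so J37 has no further overlaps.
J39 starts before J38 ends → J38 and J39 overlap.
J41 starts after J38 ends, so J38 has no further overlaps.
J41 starts exactly when J39 ends (back-to-back, no overlap), so J39 has no further overlaps.
J42 starts before J41 ends → J41 and J42 overlap.
J40 starts before J41 ends → J41 and J40 overlap.
J40 starts before J42 ends → J42 and J40 overlap.
Overlapping pairs: J37 & J38, J38 & J39, J40 & J41, J40 & J42, J41 & J42 — 5 in total.

5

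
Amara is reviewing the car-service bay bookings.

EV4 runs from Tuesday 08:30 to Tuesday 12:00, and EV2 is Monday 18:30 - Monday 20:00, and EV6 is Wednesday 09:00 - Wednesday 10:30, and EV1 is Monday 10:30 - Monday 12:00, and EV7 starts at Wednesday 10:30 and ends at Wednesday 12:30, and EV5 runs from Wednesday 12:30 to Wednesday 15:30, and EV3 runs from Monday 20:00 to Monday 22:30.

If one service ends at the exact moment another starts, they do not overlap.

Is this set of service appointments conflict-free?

Two intervals overlap when each starts before the other ends.
Sorted by start: EV1, EV2, EV3, EV4, EV6, EV7, EV5.
EV2 starts after EV1 ends, so nothing later overlaps EV1 either.
EV3 starts exactly when EV2 ends (back-to-back, no overlap), so nothing later overlaps EV2 either.
EV4 starts after EV3 ends, so nothing later overlaps EV3 either.
EV6 starts after EV4 ends, so nothing later overlaps EV4 either.
EV7 starts exactly when EV6 ends (back-to-back, no overlap), so nothing later overlaps EV6 either.
EV5 starts exactly when EV7 ends (back-to-back, no overlap).
Every pair is clear; the schedule has no overlaps.

Yes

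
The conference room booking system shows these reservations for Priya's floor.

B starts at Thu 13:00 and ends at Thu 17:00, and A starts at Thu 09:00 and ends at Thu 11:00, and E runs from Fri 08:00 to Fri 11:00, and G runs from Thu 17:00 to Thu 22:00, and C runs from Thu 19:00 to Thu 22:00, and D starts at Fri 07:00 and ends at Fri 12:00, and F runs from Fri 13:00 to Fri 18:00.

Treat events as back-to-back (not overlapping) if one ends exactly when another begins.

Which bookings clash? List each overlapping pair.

Sorted by start: A, B, G, C, D, E, F.
B starts after A ends; A is clear from here.
G starts exactly when B ends (back-to-back, no overlap); B is clear from here.
C starts before G ends → G and C overlap.
D starts after G ends; G is clear from here.
D starts after C ends; C is clear from here.
E starts before D ends → D and E overlap.
F starts after D ends.
F starts after E ends.

C & G, D & E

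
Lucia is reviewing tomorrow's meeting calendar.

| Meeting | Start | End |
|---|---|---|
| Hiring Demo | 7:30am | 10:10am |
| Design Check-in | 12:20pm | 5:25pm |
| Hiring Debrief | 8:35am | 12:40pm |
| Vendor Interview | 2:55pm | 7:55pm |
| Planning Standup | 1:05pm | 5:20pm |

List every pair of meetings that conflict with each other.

Sorted by start: Hiring Demo, Hiring Debrief, Design Check-in, Planning Standup, Vendor Interview.
Hiring Debrief starts before Hiring Demo ends → Hiring Demo and Hiring Debrief overlap.
Design Check-in starts after Hiring Demo ends — done with Hiring Demo.
Design Check-in starts before Hiring Debrief ends → Hiring Debrief and Design Check-in overlap.
Planning Standup starts after Hiring Debrief ends — done with Hiring Debrief.
Planning Standup starts before Design Check-in ends → Design Check-in and Planning Standup overlap.
Vendor Interview starts before Design Check-in ends → Design Check-in and Vendor Interview overlap.
Vendor Interview starts before Planning Standup ends → Planning Standup and Vendor Interview overlap.

Design Check-in & Hiring Debrief, Design Check-in & Planning Standup, Design Check-in & Vendor Interview, Hiring Debrief & Hiring Demo, Planning Standup & Vendor Interview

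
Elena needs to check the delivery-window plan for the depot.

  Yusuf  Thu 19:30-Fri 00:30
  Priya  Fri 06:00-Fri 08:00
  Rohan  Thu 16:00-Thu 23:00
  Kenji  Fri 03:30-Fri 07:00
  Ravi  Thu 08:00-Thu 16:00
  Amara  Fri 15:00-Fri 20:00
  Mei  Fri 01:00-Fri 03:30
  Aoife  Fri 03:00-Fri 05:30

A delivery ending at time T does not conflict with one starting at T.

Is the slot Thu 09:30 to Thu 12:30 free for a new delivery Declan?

No — it overlaps Ravi

Ravi: starts Thu 08:00 before Declan ends Thu 12:30, and ends Thu 16:00 after Declan starts Thu 09:30 → overlap.
Rohan: starts Thu 16:00 at or after Declan ends Thu 12:30 → clear.
Yusuf: starts Thu 19:30 at or after Declan ends Thu 12:30 → clear.
Mei: starts Fri 01:00 at or after Declan ends Thu 12:30 → clear.
Aoife: starts Fri 03:00 at or after Declan ends Thu 12:30 → clear.
Kenji: starts Fri 03:30 at or after Declan ends Thu 12:30 → clear.
Priya: starts Fri 06:00 at or after Declan ends Thu 12:30 → clear.
Amara: starts Fri 15:00 at or after Declan ends Thu 12:30 → clear.
Declan overlaps Ravi.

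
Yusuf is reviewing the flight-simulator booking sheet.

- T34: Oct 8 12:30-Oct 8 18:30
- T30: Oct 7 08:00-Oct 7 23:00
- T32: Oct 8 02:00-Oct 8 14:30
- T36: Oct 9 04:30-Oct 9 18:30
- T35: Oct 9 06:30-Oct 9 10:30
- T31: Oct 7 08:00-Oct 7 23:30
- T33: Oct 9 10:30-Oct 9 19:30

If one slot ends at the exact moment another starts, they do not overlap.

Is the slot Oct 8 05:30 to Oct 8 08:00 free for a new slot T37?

T30: ends Oct 7 23:00 at or before T37 starts Oct 8 05:30 → clear.
T31: ends Oct 7 23:30 at or before T37 starts Oct 8 05:30 → clear.
T32: starts Oct 8 02:00 before T37 ends Oct 8 08:00, and ends Oct 8 14:30 after T37 starts Oct 8 05:30 → overlap.
T34: starts Oct 8 12:30 at or after T37 ends Oct 8 08:00 → clear.
T36: starts Oct 9 04:30 at or after T37 ends Oct 8 08:00 → clear.
T35: starts Oct 9 06:30 at or after T37 ends Oct 8 08:00 → clear.
T33: starts Oct 9 10:30 at or after T37 ends Oct 8 08:00 → clear.
T37 overlaps T32.

No — it overlaps T32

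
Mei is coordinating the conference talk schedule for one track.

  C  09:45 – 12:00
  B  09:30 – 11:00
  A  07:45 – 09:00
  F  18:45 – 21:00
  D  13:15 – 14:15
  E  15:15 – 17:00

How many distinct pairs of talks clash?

Sorted by start: A, B, C, D, E, F.
B starts after A ends — done with A.
C starts before B ends → B and C overlap.
D starts after B ends — done with B.
D starts after C ends — done with C.
E starts after D ends — done with D.
F starts after E ends.
Overlapping pairs: B & C — 1 in total.

1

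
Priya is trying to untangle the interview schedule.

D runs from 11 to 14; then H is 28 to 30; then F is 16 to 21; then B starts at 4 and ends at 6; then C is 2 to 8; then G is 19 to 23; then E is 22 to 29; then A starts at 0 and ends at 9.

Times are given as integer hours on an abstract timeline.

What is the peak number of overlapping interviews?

3

Walk through starts and ends in time order (an end at T is processed before a start at T):
0 start A → 1
2 start C → 2
4 start B → 3
6 end B → 2
8 end C → 1
9 end A → 0
11 start D → 1
14 end D → 0
16 start F → 1
19 start G → 2
21 end F → 1
22 start E → 2
23 end G → 1
28 start H → 2
29 end E → 1
30 end H → 0
Peak is 3, at 4 (A, B, C).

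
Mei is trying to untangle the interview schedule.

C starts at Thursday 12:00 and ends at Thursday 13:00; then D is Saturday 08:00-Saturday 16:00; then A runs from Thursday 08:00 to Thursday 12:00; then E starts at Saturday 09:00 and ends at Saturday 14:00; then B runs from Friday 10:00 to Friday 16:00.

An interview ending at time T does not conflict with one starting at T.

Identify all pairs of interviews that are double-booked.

D & E

Sorted by start: A, C, B, D, E.
C starts exactly when A ends (back-to-back, no overlap) — done with A.
B starts after C ends — done with C.
D starts after B ends — done with B.
E starts before D ends → D and E overlap.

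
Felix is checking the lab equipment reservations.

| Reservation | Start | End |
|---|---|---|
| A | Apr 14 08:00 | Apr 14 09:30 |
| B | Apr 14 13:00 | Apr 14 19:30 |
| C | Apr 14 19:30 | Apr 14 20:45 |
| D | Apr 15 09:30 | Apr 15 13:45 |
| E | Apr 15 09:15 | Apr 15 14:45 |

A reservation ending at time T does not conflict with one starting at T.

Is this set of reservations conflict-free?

Sorted by start: A, B, C, E, D.
B starts after A ends, so A has no further overlaps.
C starts exactly when B ends (back-to-back, no overlap), so B has no further overlaps.
E starts after C ends, so C has no further overlaps.
D starts before E ends → E and D overlap.
That's a conflict, so the schedule is not conflict-free.

No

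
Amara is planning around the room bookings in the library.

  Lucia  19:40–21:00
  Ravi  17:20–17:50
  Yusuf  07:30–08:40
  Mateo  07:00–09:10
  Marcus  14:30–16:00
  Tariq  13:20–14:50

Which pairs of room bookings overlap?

Sorted by start: Mateo, Yusuf, Tariq, Marcus, Ravi, Lucia.
Yusuf starts before Mateo ends → Mateo and Yusuf overlap.
Tariq starts after Mateo ends, so Mateo has no further overlaps.
Tariq starts after Yusuf ends, so Yusuf has no further overlaps.
Marcus starts before Tariq ends → Tariq and Marcus overlap.
Ravi starts after Tariq ends, so Tariq has no further overlaps.
Ravi starts after Marcus ends, so Marcus has no further overlaps.
Lucia starts after Ravi ends.

Marcus & Tariq, Mateo & Yusuf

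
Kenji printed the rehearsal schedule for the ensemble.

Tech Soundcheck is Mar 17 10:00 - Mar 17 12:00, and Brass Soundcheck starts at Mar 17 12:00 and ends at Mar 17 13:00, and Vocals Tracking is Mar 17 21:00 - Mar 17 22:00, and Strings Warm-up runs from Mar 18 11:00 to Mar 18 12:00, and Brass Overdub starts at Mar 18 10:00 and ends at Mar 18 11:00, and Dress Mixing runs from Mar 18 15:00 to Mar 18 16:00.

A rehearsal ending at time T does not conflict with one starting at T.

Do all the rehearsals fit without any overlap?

Yes

Sorted by start: Tech Soundcheck, Brass Soundcheck, Vocals Tracking, Brass Overdub, Strings Warm-up, Dress Mixing.
Brass Soundcheck starts exactly when Tech Soundcheck ends (back-to-back, no overlap), so nothing later overlaps Tech Soundcheck either.
Vocals Tracking starts after Brass Soundcheck ends, so nothing later overlaps Brass Soundcheck either.
Brass Overdub starts after Vocals Tracking ends, so nothing later overlaps Vocals Tracking either.
Strings Warm-up starts exactly when Brass Overdub ends (back-to-back, no overlap), so nothing later overlaps Brass Overdub either.
Dress Mixing starts after Strings Warm-up ends.
Every pair is clear; the schedule has no overlaps.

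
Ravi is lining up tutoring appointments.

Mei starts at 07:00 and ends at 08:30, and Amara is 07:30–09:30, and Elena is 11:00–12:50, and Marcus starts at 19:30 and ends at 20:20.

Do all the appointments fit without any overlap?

Sorted by start: Mei, Amara, Elena, Marcus.
Amara starts before Mei ends → Mei and Amara overlap.
That's a conflict, so the schedule is not conflict-free.

No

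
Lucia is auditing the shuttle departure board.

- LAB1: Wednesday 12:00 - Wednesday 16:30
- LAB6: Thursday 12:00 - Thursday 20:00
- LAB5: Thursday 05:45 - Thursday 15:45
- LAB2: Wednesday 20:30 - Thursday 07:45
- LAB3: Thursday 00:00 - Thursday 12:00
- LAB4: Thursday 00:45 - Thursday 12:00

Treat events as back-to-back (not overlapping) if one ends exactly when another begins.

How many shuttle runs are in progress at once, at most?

Walk through starts and ends in time order (an end at T is processed before a start at T):
Wednesday 12:00 start LAB1 → 1
Wednesday 16:30 end LAB1 → 0
Wednesday 20:30 start LAB2 → 1
Thursday 00:00 start LAB3 → 2
Thursday 00:45 start LAB4 → 3
Thursday 05:45 start LAB5 → 4
Thursday 07:45 end LAB2 → 3
Thursday 12:00 end LAB3 → 2
Thursday 12:00 end LAB4 → 1
Thursday 12:00 start LAB6 → 2
Thursday 15:45 end LAB5 → 1
Thursday 20:00 end LAB6 → 0
Peak is 4, at Thursday 05:45 (LAB2, LAB3, LAB4, LAB5).

4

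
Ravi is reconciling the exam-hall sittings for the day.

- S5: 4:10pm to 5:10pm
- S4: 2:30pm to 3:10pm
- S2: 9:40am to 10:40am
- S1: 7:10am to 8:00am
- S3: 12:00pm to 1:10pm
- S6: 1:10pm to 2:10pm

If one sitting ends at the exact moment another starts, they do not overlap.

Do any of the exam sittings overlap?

Sorted by start: S1, S2, S3, S6, S4, S5.
S2 starts after S1 ends, so S1 has no further overlaps.
S3 starts after S2 ends, so S2 has no further overlaps.
S6 starts exactly when S3 ends (back-to-back, no overlap), so S3 has no further overlaps.
S4 starts after S6 ends, so S6 has no further overlaps.
S5 starts after S4 ends.
Every pair is clear; the schedule has no overlaps.

No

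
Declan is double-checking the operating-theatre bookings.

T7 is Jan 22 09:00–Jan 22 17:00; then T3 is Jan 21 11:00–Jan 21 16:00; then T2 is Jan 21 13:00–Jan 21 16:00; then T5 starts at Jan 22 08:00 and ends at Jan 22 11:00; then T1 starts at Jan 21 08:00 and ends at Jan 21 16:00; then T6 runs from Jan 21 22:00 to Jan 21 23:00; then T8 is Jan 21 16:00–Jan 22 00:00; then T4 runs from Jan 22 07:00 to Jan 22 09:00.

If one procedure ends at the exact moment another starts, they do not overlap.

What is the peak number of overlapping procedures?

Walk through starts and ends in time order (an end at T is processed before a start at T):
Jan 21 08:00 start T1 → 1
Jan 21 11:00 start T3 → 2
Jan 21 13:00 start T2 → 3
Jan 21 16:00 end T1 → 2
Jan 21 16:00 end T2 → 1
Jan 21 16:00 end T3 → 0
Jan 21 16:00 start T8 → 1
Jan 21 22:00 start T6 → 2
Jan 21 23:00 end T6 → 1
Jan 22 00:00 end T8 → 0
Jan 22 07:00 start T4 → 1
Jan 22 08:00 start T5 → 2
Jan 22 09:00 end T4 → 1
Jan 22 09:00 start T7 → 2
Jan 22 11:00 end T5 → 1
Jan 22 17:00 end T7 → 0
Peak is 3, at Jan 21 13:00 (T1, T2, T3).

3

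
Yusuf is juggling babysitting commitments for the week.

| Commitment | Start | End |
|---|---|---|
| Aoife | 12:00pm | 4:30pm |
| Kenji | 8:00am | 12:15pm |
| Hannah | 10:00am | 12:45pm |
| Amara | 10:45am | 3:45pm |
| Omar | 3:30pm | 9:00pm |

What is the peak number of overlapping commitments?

4

Sweep the timeline, counting +1 at each start and −1 at each end (ends before starts at a tie):
8:00am start Kenji → 1
10:00am start Hannah → 2
10:45am start Amara → 3
12:00pm start Aoife → 4
12:15pm end Kenji → 3
12:45pm end Hannah → 2
3:30pm start Omar → 3
3:45pm end Amara → 2
4:30pm end Aoife → 1
9:00pm end Omar → 0
Peak is 4, at 12:00pm (Amara, Aoife, Hannah, Kenji).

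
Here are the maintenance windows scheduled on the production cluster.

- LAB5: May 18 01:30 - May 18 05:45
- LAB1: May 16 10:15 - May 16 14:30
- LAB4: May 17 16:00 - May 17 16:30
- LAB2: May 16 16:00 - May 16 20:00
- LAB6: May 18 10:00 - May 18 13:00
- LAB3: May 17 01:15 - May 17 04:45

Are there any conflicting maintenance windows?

Sorted by start: LAB1, LAB2, LAB3, LAB4, LAB5, LAB6.
LAB2 starts after LAB1 ends — done with LAB1.
LAB3 starts after LAB2 ends — done with LAB2.
LAB4 starts after LAB3 ends — done with LAB3.
LAB5 starts after LAB4 ends — done with LAB4.
LAB6 starts after LAB5 ends.
Every pair is clear; the schedule has no overlaps.

No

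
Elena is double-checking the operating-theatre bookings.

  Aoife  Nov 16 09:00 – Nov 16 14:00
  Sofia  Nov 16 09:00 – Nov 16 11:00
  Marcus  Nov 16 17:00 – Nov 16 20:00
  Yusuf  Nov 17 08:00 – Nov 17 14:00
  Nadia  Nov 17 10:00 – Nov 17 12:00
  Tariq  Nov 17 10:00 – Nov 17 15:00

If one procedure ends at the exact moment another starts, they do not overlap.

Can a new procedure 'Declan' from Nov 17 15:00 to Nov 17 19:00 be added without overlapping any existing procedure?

Yes — the slot is free

Aoife: ends Nov 16 14:00 at or before Declan starts Nov 17 15:00 → clear.
Sofia: ends Nov 16 11:00 at or before Declan starts Nov 17 15:00 → clear.
Marcus: ends Nov 16 20:00 at or before Declan starts Nov 17 15:00 → clear.
Yusuf: ends Nov 17 14:00 at or before Declan starts Nov 17 15:00 → clear.
Nadia: ends Nov 17 12:00 at or before Declan starts Nov 17 15:00 → clear.
Tariq: ends Nov 17 15:00 at or before Declan starts Nov 17 15:00 → clear.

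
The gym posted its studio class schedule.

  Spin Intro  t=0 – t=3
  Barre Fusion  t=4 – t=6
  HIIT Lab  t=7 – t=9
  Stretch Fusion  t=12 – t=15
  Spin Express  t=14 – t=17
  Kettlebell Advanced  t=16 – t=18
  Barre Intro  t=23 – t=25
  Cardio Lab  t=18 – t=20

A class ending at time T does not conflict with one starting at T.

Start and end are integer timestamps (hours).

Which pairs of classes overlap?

Sorted by start: Spin Intro, Barre Fusion, HIIT Lab, Stretch Fusion, Spin Express, Kettlebell Advanced, Cardio Lab, Barre Intro.
Barre Fusion starts after Spin Intro ends — done with Spin Intro.
HIIT Lab starts after Barre Fusion ends — done with Barre Fusion.
Stretch Fusion starts after HIIT Lab ends — done with HIIT Lab.
Spin Express starts before Stretch Fusion ends → Stretch Fusion and Spin Express overlap.
Kettlebell Advanced starts after Stretch Fusion ends — done with Stretch Fusion.
Kettlebell Advanced starts before Spin Express ends → Spin Express and Kettlebell Advanced overlap.
Cardio Lab starts after Spin Express ends — done with Spin Express.
Cardio Lab starts exactly when Kettlebell Advanced ends (back-to-back, no overlap) — done with Kettlebell Advanced.
Barre Intro starts after Cardio Lab ends.

Kettlebell Advanced & Spin Express, Spin Express & Stretch Fusion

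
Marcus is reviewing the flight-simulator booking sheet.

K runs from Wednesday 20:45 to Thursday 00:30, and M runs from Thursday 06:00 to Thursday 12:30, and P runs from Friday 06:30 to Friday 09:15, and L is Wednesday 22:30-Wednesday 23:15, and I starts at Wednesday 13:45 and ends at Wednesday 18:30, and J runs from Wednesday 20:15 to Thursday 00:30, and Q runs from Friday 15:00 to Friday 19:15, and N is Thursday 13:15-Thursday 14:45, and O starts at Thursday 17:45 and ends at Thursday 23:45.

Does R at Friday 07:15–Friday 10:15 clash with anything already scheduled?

Yes — it overlaps P

I: ends Wednesday 18:30 at or before R starts Friday 07:15 → clear.
J: ends Thursday 00:30 at or before R starts Friday 07:15 → clear.
K: ends Thursday 00:30 at or before R starts Friday 07:15 → clear.
L: ends Wednesday 23:15 at or before R starts Friday 07:15 → clear.
M: ends Thursday 12:30 at or before R starts Friday 07:15 → clear.
N: ends Thursday 14:45 at or before R starts Friday 07:15 → clear.
O: ends Thursday 23:45 at or before R starts Friday 07:15 → clear.
P: starts Friday 06:30 before R ends Friday 10:15, and ends Friday 09:15 after R starts Friday 07:15 → overlap.
Q: starts Friday 15:00 at or after R ends Friday 10:15 → clear.
R overlaps P.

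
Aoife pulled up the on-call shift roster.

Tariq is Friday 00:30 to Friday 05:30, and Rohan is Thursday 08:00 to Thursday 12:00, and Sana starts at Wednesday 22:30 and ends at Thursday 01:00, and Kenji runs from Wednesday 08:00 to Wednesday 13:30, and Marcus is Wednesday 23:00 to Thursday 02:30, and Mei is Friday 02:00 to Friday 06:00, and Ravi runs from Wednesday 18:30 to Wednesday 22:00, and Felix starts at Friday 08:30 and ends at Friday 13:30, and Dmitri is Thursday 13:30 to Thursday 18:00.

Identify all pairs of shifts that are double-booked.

Sorted by start: Kenji, Ravi, Sana, Marcus, Rohan, Dmitri, Tariq, Mei, Felix.
Ravi starts after Kenji ends, so Kenji has no further overlaps.
Sana starts after Ravi ends, so Ravi has no further overlaps.
Marcus starts before Sana ends → Sana and Marcus overlap.
Rohan starts after Sana ends, so Sana has no further overlaps.
Rohan starts after Marcus ends, so Marcus has no further overlaps.
Dmitri starts after Rohan ends, so Rohan has no further overlaps.
Tariq starts after Dmitri ends, so Dmitri has no further overlaps.
Mei starts before Tariq ends → Tariq and Mei overlap.
Felix starts after Tariq ends.
Felix starts after Mei ends.

Marcus & Sana, Mei & Tariq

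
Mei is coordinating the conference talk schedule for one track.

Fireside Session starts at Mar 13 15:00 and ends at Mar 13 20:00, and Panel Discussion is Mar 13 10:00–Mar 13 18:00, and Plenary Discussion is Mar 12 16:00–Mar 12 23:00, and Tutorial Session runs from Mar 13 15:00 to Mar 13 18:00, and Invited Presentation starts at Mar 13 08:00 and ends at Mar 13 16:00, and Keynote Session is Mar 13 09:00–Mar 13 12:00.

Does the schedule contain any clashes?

Yes

Two intervals overlap when each starts before the other ends.
Sorted by start: Plenary Discussion, Invited Presentation, Keynote Session, Panel Discussion, Tutorial Session, Fireside Session.
Invited Presentation starts after Plenary Discussion ends; Plenary Discussion is clear from here.
Keynote Session starts before Invited Presentation ends → Invited Presentation and Keynote Session overlap.
That's a conflict, so the schedule is not conflict-free.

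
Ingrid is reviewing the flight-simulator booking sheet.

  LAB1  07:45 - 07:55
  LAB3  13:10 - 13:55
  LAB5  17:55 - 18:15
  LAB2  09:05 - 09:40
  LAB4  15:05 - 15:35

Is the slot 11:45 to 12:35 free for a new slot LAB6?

Yes — the slot is free

LAB1: ends 07:55 at or before LAB6 starts 11:45 → clear.
LAB2: ends 09:40 at or before LAB6 starts 11:45 → clear.
LAB3: starts 13:10 at or after LAB6 ends 12:35 → clear.
LAB4: starts 15:05 at or after LAB6 ends 12:35 → clear.
LAB5: starts 17:55 at or after LAB6 ends 12:35 → clear.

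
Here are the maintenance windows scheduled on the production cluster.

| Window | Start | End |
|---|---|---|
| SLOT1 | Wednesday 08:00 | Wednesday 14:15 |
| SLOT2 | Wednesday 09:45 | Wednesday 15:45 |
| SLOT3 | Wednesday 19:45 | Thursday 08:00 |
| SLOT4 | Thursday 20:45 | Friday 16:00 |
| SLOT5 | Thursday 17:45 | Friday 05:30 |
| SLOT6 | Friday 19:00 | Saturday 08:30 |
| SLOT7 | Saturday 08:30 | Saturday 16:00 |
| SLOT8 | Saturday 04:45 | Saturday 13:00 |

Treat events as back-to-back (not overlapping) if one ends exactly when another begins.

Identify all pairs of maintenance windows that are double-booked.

Check each pair: they overlap iff neither finishes before the other starts.
Sorted by start: SLOT1, SLOT2, SLOT3, SLOT5, SLOT4, SLOT6, SLOT8, SLOT7.
SLOT2 starts before SLOT1 ends → SLOT1 and SLOT2 overlap.
SLOT3 starts after SLOT1 ends; SLOT1 is clear from here.
SLOT3 starts after SLOT2 ends; SLOT2 is clear from here.
SLOT5 starts after SLOT3 ends; SLOT3 is clear from here.
SLOT4 starts before SLOT5 ends → SLOT5 and SLOT4 overlap.
SLOT6 starts after SLOT5 ends; SLOT5 is clear from here.
SLOT6 starts after SLOT4 ends; SLOT4 is clear from here.
SLOT8 starts before SLOT6 ends → SLOT6 and SLOT8 overlap.
SLOT7 starts exactly when SLOT6 ends (back-to-back, no overlap).
SLOT7 starts before SLOT8 ends → SLOT8 and SLOT7 overlap.

SLOT1 & SLOT2, SLOT4 & SLOT5, SLOT6 & SLOT8, SLOT7 & SLOT8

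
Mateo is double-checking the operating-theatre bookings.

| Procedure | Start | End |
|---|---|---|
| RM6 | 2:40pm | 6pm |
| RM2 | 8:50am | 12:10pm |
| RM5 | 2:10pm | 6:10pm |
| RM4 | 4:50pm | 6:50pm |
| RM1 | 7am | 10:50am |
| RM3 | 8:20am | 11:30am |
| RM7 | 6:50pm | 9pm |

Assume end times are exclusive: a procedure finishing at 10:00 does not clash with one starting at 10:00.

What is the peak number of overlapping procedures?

Sort all start/end points and keep a running count:
7am start RM1 → 1
8:20am start RM3 → 2
8:50am start RM2 → 3
10:50am end RM1 → 2
11:30am end RM3 → 1
12:10pm end RM2 → 0
2:10pm start RM5 → 1
2:40pm start RM6 → 2
4:50pm start RM4 → 3
6pm end RM6 → 2
6:10pm end RM5 → 1
6:50pm end RM4 → 0
6:50pm start RM7 → 1
9pm end RM7 → 0
Peak is 3, at 8:50am (RM1, RM2, RM3).

3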